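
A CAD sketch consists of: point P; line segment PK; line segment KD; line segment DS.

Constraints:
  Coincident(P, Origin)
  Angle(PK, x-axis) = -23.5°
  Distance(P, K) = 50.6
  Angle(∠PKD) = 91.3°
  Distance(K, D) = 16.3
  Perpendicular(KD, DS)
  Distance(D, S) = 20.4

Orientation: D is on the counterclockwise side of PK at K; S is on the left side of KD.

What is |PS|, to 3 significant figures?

34.9

P is at the origin; PK runs at -23.5° with length 50.6, so K = 50.6·(cos -23.5°, sin -23.5°) = (46.4, -20.2). ∠PKD = 91.3°, so KD runs at -23.5° + (180° − 91.3°) = 65.2° from the x-axis; with |KD| = 16.3, D = K + 16.3·(cos 65.2°, sin 65.2°) = (53.2, -5.38). The perpendicularity gives DS at right angles to KD; with |DS| = 20.4 on the left of KD, S = D + 20.4·(-0.908, 0.419) = (34.7, 3.18). Then |PS| = |S − P| = 34.9.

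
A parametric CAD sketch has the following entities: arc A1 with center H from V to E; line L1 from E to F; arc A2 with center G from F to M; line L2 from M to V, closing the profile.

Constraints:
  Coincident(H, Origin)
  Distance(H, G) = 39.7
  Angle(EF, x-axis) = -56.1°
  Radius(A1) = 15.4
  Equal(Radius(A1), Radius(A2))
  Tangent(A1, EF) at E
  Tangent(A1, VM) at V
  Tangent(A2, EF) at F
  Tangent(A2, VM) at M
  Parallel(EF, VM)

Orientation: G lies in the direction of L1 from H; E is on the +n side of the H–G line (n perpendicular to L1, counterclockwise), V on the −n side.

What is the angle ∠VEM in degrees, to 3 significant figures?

52.2°

The slot axis is L1's direction at -56.1°, so u = (cos -56.1°, sin -56.1°) = (0.558, -0.830) and n = (−sin -56.1°, cos -56.1°) = (0.830, 0.558). H is at the origin and G lies 39.7 along u from H, so G = 39.7·u = (22.1, -33.0). Tangency of A1 to both parallel lines with radius 15.4 puts E and V at H ± 15.4·n: E = (12.8, 8.59), V = (-12.8, -8.59). Equal radii place F and M the same way about G: F = G + 15.4·n = (34.9, -24.4), M = G − 15.4·n = (9.36, -41.5). Then cos ∠VEM = EV·EM / (|EV||EM|), giving 52.2°.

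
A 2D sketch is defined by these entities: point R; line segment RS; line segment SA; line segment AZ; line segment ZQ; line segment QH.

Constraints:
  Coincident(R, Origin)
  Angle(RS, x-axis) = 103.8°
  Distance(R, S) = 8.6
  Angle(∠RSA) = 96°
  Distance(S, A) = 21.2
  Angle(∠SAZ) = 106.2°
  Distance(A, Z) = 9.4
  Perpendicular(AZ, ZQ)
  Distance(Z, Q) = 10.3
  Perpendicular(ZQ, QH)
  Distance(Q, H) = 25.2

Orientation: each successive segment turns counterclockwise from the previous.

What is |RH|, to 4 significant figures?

22.26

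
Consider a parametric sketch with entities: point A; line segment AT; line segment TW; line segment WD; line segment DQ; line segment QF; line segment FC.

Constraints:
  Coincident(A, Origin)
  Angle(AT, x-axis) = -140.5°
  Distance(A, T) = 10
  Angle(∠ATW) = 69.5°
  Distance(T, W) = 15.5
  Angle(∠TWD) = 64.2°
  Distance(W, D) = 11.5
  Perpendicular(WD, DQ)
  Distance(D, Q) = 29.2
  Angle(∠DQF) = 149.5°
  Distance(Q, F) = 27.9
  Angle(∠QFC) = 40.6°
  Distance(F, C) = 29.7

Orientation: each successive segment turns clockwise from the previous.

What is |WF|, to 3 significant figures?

53.3

A is at the origin; AT runs at -140.5° with length 10.0, so T = (-7.72, -6.36). ∠ATW = 69.5° gives TW at 109° from the x-axis; with |TW| = 15.5, W = (-12.8, 8.29). ∠TWD = 64.2° gives WD at -6.80° from the x-axis; with |WD| = 11.5, D = (-1.34, 6.93). WD ⟂ DQ, so DQ runs at -96.8°; with |DQ| = 29.2, Q = (-4.80, -22.1). ∠DQF = 149.5° gives QF at -127° from the x-axis; with |QF| = 27.9, F = (-21.7, -44.3). Then |WF| = |F − W| = 53.3.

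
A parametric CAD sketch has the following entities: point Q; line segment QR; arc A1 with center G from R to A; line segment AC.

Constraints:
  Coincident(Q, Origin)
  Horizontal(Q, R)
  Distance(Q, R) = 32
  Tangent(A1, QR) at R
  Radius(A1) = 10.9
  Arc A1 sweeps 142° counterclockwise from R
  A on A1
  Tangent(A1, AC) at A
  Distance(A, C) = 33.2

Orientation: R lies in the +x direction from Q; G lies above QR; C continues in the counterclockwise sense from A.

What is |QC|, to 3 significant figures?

41.9

Q is at the origin; QR is horizontal with |QR| = 32.0 and R on the +x side, so R = (32.0, 0.00). A1 meets QR tangentially, so GR is at right angles to QR, so G = R + (0, 10.9) = (32.0, 10.9). On A1, R sits at bearing -90° from G; a 142° counterclockwise sweep puts A at bearing 52°, so A = G + 10.9·(cos 52°, sin 52°) = (38.7, 19.5). The tangent condition forces GA to be normal to AC, so AC runs along (−sin 52°, cos 52°); with |AC| = 33.2, C = (12.5, 39.9). Then |QC| = |C − Q| = 41.9.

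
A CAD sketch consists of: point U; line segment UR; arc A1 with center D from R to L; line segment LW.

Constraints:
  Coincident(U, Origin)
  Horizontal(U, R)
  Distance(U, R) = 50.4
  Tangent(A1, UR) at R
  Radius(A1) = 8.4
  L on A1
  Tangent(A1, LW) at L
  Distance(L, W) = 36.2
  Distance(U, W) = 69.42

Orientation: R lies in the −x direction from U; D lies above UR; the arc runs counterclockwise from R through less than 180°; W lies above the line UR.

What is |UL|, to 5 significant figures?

43.674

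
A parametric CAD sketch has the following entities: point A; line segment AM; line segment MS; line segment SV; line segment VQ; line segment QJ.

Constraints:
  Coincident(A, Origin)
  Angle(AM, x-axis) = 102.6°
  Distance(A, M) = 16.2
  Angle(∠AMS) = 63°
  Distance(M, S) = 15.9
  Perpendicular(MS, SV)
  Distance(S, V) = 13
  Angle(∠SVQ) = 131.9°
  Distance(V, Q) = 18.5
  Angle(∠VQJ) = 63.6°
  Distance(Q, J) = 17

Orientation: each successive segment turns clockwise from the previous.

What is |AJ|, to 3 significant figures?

11.2

A is at the origin; AM runs at 102.6° with length 16.2, so M = (-3.53, 15.8). ∠AMS = 63.0° gives MS at -14.4° from the x-axis; with |MS| = 15.9, S = (11.9, 11.9). MS is perpendicular to SV, so SV runs at -104°; with |SV| = 13.0, V = (8.63, -0.736). ∠SVQ = 131.9° gives VQ at -152° from the x-axis; with |VQ| = 18.5, Q = (-7.78, -9.28). ∠VQJ = 63.6° gives QJ at 91.1° from the x-axis; with |QJ| = 17.0, J = (-8.10, 7.72). Then |AJ| = |J − A| = 11.2.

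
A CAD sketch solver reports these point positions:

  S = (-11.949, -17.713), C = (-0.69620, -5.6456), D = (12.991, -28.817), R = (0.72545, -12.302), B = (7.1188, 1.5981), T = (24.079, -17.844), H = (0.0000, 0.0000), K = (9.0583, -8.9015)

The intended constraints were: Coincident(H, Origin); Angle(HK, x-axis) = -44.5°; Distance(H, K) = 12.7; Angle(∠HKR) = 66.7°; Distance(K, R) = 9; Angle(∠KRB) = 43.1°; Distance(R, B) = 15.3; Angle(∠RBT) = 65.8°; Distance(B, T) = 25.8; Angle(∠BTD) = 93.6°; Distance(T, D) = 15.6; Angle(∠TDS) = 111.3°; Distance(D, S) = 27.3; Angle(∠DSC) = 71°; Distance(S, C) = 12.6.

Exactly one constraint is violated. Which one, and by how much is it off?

Distance(S, C) = 12.6 — off by 3.90.

H = (0.00, 0.00) ✓; HK at -44.50° ✓; |HK| = 12.70 ✓; ∠HKR = 66.70° ✓; |KR| = 9.000 ✓; ∠KRB = 43.10° ✓; |RB| = 15.30 ✓; ∠RBT = 65.80° ✓; |BT| = 25.80 ✓; ∠BTD = 93.60° ✓; |TD| = 15.60 ✓; ∠TDS = 111.3° ✓; |DS| = 27.30 ✓; ∠DSC = 71.00° ✓; |SC| = 16.50 ✗.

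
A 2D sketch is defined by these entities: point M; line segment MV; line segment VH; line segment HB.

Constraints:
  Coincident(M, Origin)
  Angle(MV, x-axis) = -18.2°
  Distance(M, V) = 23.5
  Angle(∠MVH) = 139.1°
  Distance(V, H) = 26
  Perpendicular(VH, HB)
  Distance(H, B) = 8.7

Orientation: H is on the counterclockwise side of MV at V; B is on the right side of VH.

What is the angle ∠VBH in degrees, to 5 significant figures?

71.499°

∠MVH = 139.1°, so VH runs at -18.2° + (180° − 139.1°) = 22.700° from the x-axis; with |VH| = 26.0, H = V + 26.0·(cos 22.700°, sin 22.700°) = (46.310, 2.6937). VH ⟂ HB; with |HB| = 8.7 on the right of VH, B = H + 8.7·(0.38591, -0.92254) = (49.668, -5.3324). Then cos ∠VBH = BV·BH / (|BV||BH|), giving 71.499°.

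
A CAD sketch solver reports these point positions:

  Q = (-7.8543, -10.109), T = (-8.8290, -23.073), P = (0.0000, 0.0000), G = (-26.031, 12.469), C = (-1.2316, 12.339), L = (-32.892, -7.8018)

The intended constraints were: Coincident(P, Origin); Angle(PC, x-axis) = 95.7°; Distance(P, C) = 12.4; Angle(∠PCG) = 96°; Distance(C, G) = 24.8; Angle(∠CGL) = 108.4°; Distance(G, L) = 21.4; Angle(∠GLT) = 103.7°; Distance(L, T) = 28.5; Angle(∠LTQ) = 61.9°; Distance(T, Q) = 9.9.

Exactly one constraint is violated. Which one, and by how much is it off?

Distance(T, Q) = 9.9 — off by 3.10.

P = (0.00, 0.00) ✓; PC at 95.70° ✓; |PC| = 12.40 ✓; ∠PCG = 96.00° ✓; |CG| = 24.80 ✓; ∠CGL = 108.4° ✓; |GL| = 21.40 ✓; ∠GLT = 103.7° ✓; |LT| = 28.50 ✓; ∠LTQ = 61.90° ✓; |TQ| = 13.00 ✗.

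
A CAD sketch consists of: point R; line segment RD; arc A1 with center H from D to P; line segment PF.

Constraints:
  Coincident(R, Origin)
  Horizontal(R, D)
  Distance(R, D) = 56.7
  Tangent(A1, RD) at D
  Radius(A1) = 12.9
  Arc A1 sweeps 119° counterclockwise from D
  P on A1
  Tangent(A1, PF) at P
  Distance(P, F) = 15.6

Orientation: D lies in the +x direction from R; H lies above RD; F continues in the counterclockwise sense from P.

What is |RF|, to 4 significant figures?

68.75

R is at the origin; RD is horizontal with |RD| = 56.7 and D on the +x side, so D = (56.70, 0.000). The tangent condition forces HD to be normal to RD, so H = D + (0, 12.9) = (56.70, 12.90). On A1, D sits at bearing -90° from H; a 119° counterclockwise sweep puts P at bearing 29°, so P = H + 12.9·(cos 29°, sin 29°) = (67.98, 19.15). The tangent condition forces HP to be normal to PF, so PF runs along (−sin 29°, cos 29°); with |PF| = 15.6, F = (60.42, 32.80). Then |RF| = |F − R| = 68.75.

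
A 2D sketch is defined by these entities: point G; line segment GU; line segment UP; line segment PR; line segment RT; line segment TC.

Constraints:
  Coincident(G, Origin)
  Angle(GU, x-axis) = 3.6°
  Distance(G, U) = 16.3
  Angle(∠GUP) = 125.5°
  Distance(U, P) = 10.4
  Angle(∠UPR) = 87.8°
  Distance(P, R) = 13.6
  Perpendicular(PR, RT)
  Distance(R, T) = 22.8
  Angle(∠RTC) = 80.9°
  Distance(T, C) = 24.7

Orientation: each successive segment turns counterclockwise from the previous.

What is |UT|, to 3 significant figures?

18.1

∠UPR = 87.8° gives PR at 150° from the x-axis; with |PR| = 13.6, R = (9.95, 16.6). PR is perpendicular to RT, so RT runs at -120°; with |RT| = 22.8, T = (-1.35, -3.21). Then |UT| = |T − U| = 18.1.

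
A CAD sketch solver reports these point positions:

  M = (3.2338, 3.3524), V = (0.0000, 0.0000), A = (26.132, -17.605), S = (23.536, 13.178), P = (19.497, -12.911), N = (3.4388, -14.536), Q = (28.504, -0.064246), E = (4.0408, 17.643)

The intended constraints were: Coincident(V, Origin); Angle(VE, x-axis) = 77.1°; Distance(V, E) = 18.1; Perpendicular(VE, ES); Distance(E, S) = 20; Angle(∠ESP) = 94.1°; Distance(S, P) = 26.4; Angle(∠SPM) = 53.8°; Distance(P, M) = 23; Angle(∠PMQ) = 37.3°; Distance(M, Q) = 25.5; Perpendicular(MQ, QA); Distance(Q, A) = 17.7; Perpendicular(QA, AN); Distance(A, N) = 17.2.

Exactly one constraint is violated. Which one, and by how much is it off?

Distance(A, N) = 17.2 — off by 5.70.

V = (0.00, 0.00) ✓; VE at 77.10° ✓; |VE| = 18.10 ✓; ∠(VE, ES) = 90.00° ✓; |ES| = 20.00 ✓; ∠ESP = 94.10° ✓; |SP| = 26.40 ✓; ∠SPM = 53.80° ✓; |PM| = 23.00 ✓; ∠PMQ = 37.30° ✓; |MQ| = 25.50 ✓; ∠(MQ, QA) = 90.00° ✓; |QA| = 17.70 ✓; ∠(QA, AN) = 90.00° ✓; |AN| = 22.90 ✗.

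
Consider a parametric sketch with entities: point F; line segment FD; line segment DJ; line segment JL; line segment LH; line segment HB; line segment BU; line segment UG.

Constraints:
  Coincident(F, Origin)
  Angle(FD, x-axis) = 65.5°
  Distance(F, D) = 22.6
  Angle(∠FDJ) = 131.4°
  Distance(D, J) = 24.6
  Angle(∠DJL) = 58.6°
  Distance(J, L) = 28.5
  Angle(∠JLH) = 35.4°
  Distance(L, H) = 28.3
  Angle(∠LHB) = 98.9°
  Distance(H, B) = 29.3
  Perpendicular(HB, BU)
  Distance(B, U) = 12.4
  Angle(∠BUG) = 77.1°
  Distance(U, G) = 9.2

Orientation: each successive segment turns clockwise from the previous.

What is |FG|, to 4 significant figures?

47.39

F is at the origin; FD runs at 65.5° with length 22.6, so D = (9.372, 20.57). ∠FDJ = 131.4° gives DJ at 16.90° from the x-axis; with |DJ| = 24.6, J = (32.91, 27.72). ∠DJL = 58.6° gives JL at -104.5° from the x-axis; with |JL| = 28.5, L = (25.77, 0.1242). ∠JLH = 35.4° gives LH at 110.9° from the x-axis; with |LH| = 28.3, H = (15.68, 26.56). ∠LHB = 98.9° gives HB at 29.80° from the x-axis; with |HB| = 29.3, B = (41.10, 41.12). HB is perpendicular to BU, so BU runs at -60.20°; with |BU| = 12.4, U = (47.27, 30.36). ∠BUG = 77.1° gives UG at -163.1° from the x-axis; with |UG| = 9.2, G = (38.46, 27.69). Then |FG| = |G − F| = 47.39.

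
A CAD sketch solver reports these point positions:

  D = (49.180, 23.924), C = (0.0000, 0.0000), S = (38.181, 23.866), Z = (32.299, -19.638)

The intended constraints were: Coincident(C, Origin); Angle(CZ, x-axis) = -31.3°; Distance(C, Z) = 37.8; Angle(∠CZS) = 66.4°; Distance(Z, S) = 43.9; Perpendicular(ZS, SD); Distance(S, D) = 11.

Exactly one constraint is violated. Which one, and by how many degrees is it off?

Perpendicular(ZS, SD) — off by 8.00°.

C = (0.00, 0.00) ✓; CZ at -31.30° ✓; |CZ| = 37.80 ✓; ∠CZS = 66.40° ✓; |ZS| = 43.90 ✓; ∠(ZS, SD) = 82.00° ✗; |SD| = 11.00 ✓.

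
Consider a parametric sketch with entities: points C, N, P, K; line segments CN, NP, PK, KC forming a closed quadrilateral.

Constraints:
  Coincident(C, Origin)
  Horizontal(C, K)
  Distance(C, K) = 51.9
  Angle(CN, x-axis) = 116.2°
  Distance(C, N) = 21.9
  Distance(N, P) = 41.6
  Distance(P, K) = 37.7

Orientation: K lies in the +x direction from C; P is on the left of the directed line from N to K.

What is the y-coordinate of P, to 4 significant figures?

30.95

Checks: |NP| = 41.60 ✓; |PK| = 37.70 ✓.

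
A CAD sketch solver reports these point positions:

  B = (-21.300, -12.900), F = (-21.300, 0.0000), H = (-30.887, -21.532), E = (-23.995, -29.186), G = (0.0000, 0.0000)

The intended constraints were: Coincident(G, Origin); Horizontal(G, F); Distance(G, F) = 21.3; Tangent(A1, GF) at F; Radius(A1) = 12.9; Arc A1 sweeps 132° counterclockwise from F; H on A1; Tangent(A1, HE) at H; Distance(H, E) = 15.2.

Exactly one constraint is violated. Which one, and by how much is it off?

Distance(H, E) = 15.2 — off by 4.90.

G = (0.00, 0.00) ✓; G.y = 0.00, F.y = 0.00 ✓; |GF| = 21.30 ✓; ∠(BF, FG) = 90.00° ✓; |BF| = 12.90 ✓; bearing(B→H) − bearing(B→F) = 132.0° ✓; |BH| = 12.90 ✓; ∠(BH, HE) = 90.00° ✓; |HE| = 10.30 ✗.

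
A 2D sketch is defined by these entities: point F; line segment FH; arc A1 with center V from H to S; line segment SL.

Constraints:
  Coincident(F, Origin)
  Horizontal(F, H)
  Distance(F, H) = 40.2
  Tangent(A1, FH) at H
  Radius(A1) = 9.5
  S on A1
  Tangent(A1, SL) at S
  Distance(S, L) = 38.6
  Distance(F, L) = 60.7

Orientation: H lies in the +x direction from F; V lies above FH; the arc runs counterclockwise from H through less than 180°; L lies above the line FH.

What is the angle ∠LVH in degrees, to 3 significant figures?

174°

Checks: |VS| = 9.500 ✓; ∠(VS, SL) = 90.00° ✓; |SL| = 38.60 ✓; |FL| = 60.70 ✓.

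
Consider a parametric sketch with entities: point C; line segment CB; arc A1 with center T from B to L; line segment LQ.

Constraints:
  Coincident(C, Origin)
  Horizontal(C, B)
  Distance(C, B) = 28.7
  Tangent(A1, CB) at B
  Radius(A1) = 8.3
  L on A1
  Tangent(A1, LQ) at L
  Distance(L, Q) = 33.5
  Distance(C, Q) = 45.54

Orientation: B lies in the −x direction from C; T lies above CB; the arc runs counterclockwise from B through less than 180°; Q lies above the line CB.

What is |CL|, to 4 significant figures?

21.90

Checks: |TL| = 8.300 ✓; ∠(TL, LQ) = 90.00° ✓; |LQ| = 33.50 ✓; |CQ| = 45.54 ✓.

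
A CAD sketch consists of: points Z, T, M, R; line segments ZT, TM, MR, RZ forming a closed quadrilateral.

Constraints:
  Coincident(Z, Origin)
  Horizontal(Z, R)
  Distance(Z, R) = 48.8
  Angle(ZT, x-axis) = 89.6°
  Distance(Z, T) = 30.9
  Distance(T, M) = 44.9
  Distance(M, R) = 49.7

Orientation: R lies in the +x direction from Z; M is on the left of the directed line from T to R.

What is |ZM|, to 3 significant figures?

64.1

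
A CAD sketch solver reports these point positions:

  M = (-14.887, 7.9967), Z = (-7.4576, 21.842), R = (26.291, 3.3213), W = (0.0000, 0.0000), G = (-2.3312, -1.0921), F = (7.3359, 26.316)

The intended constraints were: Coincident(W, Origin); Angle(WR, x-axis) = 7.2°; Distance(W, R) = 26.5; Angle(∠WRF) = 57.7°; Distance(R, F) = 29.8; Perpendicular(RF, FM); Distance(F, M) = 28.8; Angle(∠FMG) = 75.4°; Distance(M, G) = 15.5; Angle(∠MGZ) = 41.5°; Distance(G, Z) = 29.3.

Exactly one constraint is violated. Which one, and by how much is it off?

Distance(G, Z) = 29.3 — off by 5.80.

W = (0.00, 0.00) ✓; WR at 7.200° ✓; |WR| = 26.50 ✓; ∠WRF = 57.70° ✓; |RF| = 29.80 ✓; ∠(RF, FM) = 90.00° ✓; |FM| = 28.80 ✓; ∠FMG = 75.40° ✓; |MG| = 15.50 ✓; ∠MGZ = 41.50° ✓; |GZ| = 23.50 ✗.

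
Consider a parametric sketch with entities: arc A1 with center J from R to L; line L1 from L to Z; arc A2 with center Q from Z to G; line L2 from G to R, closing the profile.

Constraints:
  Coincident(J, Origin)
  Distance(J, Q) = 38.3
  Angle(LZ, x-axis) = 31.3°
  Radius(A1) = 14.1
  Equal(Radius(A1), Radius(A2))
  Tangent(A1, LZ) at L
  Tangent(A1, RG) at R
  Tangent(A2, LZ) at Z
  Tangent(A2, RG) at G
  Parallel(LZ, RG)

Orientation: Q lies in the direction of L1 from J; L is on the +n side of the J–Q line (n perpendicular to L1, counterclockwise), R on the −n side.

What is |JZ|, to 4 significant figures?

40.81

The slot axis is L1's direction at 31.3°, so u = (cos 31.3°, sin 31.3°) = (0.8545, 0.5195) and n = (−sin 31.3°, cos 31.3°) = (-0.5195, 0.8545). J is at the origin and Q lies 38.3 along u from J, so Q = 38.3·u = (32.73, 19.90). Tangency of A1 to both parallel lines with radius 14.1 puts L and R at J ± 14.1·n: L = (-7.325, 12.05), R = (7.325, -12.05). Equal radii place Z and G the same way about Q: Z = Q + 14.1·n = (25.40, 31.95), G = Q − 14.1·n = (40.05, 7.850). Then |JZ| = |Z − J| = 40.81.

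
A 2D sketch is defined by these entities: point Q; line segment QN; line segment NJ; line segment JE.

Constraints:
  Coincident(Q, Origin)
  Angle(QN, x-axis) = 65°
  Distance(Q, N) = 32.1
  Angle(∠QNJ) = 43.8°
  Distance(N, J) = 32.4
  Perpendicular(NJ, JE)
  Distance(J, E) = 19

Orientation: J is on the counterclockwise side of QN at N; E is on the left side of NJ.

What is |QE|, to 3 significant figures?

9.78

∠QNJ = 43.8°, so NJ runs at 65.0° + (180° − 43.8°) = 201° from the x-axis; with |NJ| = 32.4, J = N + 32.4·(cos 201°, sin 201°) = (-16.6, 17.4). The perpendicularity gives JE at right angles to NJ; with |JE| = 19.0 on the left of NJ, E = J + 19.0·(0.362, -0.932) = (-9.77, -0.338). Then |QE| = |E − Q| = 9.78.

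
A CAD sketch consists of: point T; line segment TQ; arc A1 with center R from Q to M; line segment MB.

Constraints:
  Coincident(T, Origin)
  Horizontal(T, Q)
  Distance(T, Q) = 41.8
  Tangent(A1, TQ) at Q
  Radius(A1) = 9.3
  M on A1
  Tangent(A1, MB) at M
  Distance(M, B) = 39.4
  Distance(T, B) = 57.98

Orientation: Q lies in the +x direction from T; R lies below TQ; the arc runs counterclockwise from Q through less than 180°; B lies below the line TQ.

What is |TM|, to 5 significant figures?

33.758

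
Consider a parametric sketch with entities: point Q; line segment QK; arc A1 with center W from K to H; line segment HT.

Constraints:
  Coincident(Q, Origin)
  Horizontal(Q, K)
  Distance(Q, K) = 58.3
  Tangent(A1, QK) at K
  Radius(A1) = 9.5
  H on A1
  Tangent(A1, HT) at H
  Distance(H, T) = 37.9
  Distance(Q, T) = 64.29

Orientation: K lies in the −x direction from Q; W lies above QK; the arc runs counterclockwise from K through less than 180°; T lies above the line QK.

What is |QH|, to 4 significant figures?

49.58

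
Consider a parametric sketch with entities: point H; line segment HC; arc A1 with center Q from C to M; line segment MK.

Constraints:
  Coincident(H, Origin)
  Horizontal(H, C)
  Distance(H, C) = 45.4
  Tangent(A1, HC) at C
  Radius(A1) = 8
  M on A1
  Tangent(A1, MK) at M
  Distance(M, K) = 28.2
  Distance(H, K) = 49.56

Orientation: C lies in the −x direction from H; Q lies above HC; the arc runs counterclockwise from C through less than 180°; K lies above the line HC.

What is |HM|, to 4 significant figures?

38.13

H is at the origin; H and C share the same y with |HC| = 45.4 and C on the −x side, so C = (-45.40, 0.000). A1 meets HC tangentially, so QC is at right angles to HC, so Q = C + (0, 8) = (-45.40, 8.000). Since QM ⟂ MK (tangency), |QK| = √(8.0² + 28.2²) = 29.31 regardless of where M sits on A1. So K lies on both circle(H, 49.56) and circle(Q, 29.31); the above-HC intersection is K = (-34.77, 35.32). M is the foot of the tangent from K: M = (-37.44, 7.243).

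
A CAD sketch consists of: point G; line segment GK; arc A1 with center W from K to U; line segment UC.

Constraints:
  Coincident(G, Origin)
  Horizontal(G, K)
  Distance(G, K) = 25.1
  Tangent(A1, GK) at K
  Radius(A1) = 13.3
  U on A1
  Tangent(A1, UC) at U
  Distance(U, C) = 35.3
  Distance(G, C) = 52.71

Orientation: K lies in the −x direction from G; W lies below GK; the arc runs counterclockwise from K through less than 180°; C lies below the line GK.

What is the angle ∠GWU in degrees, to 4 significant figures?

174.2°

Checks: G = (0.00, 0.00) ✓; |WU| = 13.30 ✓; ∠(WU, UC) = 90.00° ✓; |UC| = 35.30 ✓; |GC| = 52.71 ✓.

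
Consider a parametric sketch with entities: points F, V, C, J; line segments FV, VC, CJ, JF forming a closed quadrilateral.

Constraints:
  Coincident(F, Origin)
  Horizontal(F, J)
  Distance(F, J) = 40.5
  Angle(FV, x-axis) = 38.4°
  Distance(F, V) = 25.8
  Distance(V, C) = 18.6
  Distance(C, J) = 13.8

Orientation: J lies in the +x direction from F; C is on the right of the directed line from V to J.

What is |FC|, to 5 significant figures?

26.805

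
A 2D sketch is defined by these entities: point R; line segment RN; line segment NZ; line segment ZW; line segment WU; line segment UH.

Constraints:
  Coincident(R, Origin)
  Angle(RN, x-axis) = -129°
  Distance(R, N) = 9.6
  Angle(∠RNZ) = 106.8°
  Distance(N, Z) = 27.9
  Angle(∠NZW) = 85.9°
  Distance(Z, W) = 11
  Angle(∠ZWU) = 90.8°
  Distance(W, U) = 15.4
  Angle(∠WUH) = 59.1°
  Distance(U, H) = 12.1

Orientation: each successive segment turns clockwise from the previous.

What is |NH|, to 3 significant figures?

18.5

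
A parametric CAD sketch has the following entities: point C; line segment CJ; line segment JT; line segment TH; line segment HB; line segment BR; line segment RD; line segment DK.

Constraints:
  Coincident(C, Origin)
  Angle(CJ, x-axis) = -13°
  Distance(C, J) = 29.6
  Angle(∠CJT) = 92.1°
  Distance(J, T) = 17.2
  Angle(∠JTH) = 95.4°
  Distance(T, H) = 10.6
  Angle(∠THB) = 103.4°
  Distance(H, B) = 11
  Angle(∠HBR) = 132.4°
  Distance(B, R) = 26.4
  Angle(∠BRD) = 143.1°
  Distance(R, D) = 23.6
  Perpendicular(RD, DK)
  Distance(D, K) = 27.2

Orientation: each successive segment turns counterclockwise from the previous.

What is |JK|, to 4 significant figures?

31.32

∠BRD = 143.1° gives RD at -39.40° from the x-axis; with |RD| = 23.6, D = (41.75, -36.10). RD ⟂ DK, so DK runs at 50.60°; with |DK| = 27.2, K = (59.01, -15.08). Then |JK| = |K − J| = 31.32.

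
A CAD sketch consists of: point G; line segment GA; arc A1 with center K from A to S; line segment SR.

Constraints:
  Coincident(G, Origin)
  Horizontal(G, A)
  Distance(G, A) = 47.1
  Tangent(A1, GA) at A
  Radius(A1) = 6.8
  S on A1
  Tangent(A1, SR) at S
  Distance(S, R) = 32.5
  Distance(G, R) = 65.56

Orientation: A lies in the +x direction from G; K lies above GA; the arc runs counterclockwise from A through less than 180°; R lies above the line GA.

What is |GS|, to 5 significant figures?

54.363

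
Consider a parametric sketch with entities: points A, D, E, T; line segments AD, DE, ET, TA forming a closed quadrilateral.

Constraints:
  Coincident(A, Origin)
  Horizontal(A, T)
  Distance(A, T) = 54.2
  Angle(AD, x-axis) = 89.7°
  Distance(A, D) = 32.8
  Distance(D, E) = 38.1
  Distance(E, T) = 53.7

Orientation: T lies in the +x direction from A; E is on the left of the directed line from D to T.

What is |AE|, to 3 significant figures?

60.5

A is at the origin; AT is horizontal with |AT| = 54.2 and T in +x, so T = (54.2, 0). AD runs at 89.7° with |AD| = 32.8, so D = (0.172, 32.8). E is determined by |DE| = 38.1 and |ET| = 53.7 together: it lies at the intersection of circle(D, 38.1) and circle(T, 53.7). With |DT| = 63.2, the foot of the radical line on DT is 20.3 from D and the perpendicular offset is √(38.1² − 20.3²) = 32.3. Taking the left-of-DT solution: E = (34.2, 49.9).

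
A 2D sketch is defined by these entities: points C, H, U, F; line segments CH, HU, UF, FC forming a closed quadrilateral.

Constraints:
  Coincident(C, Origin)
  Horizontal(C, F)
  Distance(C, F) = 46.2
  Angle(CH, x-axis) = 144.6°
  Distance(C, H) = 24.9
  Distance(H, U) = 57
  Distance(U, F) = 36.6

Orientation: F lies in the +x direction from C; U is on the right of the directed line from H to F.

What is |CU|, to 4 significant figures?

32.69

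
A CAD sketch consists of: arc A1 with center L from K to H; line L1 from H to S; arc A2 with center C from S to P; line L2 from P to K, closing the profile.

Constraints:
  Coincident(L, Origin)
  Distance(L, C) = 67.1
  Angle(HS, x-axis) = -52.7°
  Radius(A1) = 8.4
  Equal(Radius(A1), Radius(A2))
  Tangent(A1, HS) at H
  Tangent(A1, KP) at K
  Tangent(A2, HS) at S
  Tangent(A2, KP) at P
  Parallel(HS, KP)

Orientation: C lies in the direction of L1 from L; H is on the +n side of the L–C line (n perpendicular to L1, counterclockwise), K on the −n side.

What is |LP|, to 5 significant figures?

67.624

The slot axis is L1's direction at -52.7°, so u = (cos -52.7°, sin -52.7°) = (0.60599, -0.79547) and n = (−sin -52.7°, cos -52.7°) = (0.79547, 0.60599). L is at the origin and C lies 67.1 along u from L, so C = 67.1·u = (40.662, -53.376). Tangency of A1 to both parallel lines with radius 8.4 puts H and K at L ± 8.4·n: H = (6.6820, 5.0903), K = (-6.6820, -5.0903). Equal radii place S and P the same way about C: S = C + 8.4·n = (47.344, -48.286), P = C − 8.4·n = (33.980, -58.467). Then |LP| = |P − L| = 67.624.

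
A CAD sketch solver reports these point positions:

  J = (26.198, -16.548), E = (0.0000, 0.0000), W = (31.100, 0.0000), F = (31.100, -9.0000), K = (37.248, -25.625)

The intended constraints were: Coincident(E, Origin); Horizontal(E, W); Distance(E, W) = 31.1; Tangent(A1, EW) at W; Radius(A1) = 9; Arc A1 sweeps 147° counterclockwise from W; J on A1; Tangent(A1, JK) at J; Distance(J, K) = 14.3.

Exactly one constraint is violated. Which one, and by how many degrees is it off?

Tangent(A1, JK) at J — off by 6.40°.

E = (0.00, 0.00) ✓; E.y = 0.00, W.y = 0.00 ✓; |EW| = 31.10 ✓; ∠(FW, WE) = 90.00° ✓; |FW| = 9.000 ✓; bearing(F→J) − bearing(F→W) = 147.0° ✓; |FJ| = 9.000 ✓; ∠(FJ, JK) = 96.40° ✗; |JK| = 14.30 ✓.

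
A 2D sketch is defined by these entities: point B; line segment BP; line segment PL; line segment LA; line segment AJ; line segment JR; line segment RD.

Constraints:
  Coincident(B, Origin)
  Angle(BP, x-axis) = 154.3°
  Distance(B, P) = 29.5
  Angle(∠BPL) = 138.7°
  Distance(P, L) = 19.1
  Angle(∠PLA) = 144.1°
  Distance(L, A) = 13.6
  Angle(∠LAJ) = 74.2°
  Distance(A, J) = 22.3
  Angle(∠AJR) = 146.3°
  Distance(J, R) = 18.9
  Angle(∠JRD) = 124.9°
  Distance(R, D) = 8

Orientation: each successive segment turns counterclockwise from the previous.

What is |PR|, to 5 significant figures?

24.128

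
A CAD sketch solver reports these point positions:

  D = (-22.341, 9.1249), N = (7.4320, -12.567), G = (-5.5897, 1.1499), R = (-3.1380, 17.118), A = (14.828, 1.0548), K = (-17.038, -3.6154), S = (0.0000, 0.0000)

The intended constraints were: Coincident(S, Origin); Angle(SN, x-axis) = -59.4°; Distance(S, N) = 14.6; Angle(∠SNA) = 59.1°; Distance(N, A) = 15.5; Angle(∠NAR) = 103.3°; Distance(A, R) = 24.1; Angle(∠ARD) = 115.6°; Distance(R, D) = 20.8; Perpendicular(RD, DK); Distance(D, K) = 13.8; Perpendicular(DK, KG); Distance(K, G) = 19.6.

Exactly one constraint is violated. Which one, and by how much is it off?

Distance(K, G) = 19.6 — off by 7.20.

S = (0.00, 0.00) ✓; SN at -59.40° ✓; |SN| = 14.60 ✓; ∠SNA = 59.10° ✓; |NA| = 15.50 ✓; ∠NAR = 103.3° ✓; |AR| = 24.10 ✓; ∠ARD = 115.6° ✓; |RD| = 20.80 ✓; ∠(RD, DK) = 90.00° ✓; |DK| = 13.80 ✓; ∠(DK, KG) = 90.00° ✓; |KG| = 12.40 ✗.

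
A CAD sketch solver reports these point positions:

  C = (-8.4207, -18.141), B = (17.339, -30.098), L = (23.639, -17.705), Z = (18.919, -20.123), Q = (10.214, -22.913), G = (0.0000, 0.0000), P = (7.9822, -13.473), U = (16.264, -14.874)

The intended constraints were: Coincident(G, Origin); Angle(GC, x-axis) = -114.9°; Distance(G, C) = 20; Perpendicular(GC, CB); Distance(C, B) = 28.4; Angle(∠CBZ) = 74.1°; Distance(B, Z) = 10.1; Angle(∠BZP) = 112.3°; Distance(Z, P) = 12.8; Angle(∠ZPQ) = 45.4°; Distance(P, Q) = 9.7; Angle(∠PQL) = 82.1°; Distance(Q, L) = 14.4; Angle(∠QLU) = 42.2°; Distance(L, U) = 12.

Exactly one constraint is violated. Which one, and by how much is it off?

Distance(L, U) = 12 — off by 4.10.

G = (0.00, 0.00) ✓; GC at -114.9° ✓; |GC| = 20.00 ✓; ∠(GC, CB) = 90.00° ✓; |CB| = 28.40 ✓; ∠CBZ = 74.10° ✓; |BZ| = 10.10 ✓; ∠BZP = 112.3° ✓; |ZP| = 12.80 ✓; ∠ZPQ = 45.40° ✓; |PQ| = 9.700 ✓; ∠PQL = 82.10° ✓; |QL| = 14.40 ✓; ∠QLU = 42.20° ✓; |LU| = 7.900 ✗.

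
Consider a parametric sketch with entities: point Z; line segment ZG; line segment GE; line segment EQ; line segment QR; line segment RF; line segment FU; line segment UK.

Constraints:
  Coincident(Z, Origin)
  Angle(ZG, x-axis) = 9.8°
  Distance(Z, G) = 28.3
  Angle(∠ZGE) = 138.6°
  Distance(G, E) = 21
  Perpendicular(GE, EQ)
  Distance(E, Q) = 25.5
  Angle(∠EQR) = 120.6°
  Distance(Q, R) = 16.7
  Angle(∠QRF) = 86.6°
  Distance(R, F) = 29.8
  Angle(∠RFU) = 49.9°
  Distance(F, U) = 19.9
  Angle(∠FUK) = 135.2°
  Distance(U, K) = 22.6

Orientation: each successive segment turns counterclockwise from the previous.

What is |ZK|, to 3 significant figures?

47.3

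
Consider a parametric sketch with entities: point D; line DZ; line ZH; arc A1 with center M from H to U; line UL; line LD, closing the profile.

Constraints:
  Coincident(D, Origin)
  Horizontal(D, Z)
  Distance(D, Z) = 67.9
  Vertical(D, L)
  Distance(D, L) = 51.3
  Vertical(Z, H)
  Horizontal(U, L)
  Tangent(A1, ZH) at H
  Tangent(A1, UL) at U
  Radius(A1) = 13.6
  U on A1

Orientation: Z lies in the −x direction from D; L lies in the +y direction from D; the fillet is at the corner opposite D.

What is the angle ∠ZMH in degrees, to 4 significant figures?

70.16°

D is at the origin; D and Z share the same y with |DZ| = 67.9 and Z on the −x side, so Z = (-67.90, 0.000). DL is vertical with |DL| = 51.3 and L on the +y side, so L = (0.000, 51.30). The virtual corner opposite D is at (-67.90, 51.30). A1 meets ZH tangentially, so MH is at right angles to ZH and A1 meets UL tangentially, so MU is at right angles to UL, with radius 13.6, so the center M sits 13.6 in from both sides at M = (-54.30, 37.70). That places the tangent points at H = (-67.90, 37.70) on ZH and U = (-54.30, 51.30) on UL. Then cos ∠ZMH = MZ·MH / (|MZ||MH|), giving 70.16°.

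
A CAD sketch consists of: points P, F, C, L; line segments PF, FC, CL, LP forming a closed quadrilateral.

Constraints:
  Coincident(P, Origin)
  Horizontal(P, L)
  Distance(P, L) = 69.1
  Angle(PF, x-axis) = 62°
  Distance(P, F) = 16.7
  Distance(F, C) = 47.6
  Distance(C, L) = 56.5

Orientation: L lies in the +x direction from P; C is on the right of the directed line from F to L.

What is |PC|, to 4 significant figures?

37.68

Checks: P = (0.00, 0.00) ✓; |FC| = 47.60 ✓; |CL| = 56.50 ✓.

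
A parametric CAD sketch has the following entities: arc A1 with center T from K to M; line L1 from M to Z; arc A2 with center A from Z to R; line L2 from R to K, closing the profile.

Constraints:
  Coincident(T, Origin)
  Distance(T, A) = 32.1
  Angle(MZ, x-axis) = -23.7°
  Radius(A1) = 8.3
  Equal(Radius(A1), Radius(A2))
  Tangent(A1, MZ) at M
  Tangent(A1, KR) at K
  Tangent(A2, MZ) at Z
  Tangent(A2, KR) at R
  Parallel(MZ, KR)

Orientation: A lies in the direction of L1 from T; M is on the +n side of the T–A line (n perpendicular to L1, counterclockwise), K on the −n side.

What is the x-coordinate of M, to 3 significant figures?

3.34

T is at the origin and A lies 32.1 along u from T, so A = 32.1·u = (29.4, -12.9). Tangency of A1 to both parallel lines with radius 8.3 puts M and K at T ± 8.3·n: M = (3.34, 7.60), K = (-3.34, -7.60). So M.x = 3.34.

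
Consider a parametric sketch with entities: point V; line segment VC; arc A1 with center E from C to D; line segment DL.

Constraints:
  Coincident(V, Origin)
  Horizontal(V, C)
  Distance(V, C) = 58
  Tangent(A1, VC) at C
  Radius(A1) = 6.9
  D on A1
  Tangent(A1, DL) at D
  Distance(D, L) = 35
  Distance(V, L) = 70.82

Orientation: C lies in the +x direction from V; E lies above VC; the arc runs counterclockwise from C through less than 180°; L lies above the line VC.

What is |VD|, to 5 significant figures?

65.268

Checks: |VC| = 58.00 ✓; |ED| = 6.900 ✓; ∠(ED, DL) = 90.00° ✓; |DL| = 35.00 ✓; |VL| = 70.82 ✓.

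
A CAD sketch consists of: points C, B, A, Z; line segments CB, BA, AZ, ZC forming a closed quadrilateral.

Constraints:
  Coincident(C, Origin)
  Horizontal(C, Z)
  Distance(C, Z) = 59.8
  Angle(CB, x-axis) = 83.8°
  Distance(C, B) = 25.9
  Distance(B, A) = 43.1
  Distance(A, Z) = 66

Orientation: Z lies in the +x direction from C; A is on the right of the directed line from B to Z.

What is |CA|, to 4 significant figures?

17.28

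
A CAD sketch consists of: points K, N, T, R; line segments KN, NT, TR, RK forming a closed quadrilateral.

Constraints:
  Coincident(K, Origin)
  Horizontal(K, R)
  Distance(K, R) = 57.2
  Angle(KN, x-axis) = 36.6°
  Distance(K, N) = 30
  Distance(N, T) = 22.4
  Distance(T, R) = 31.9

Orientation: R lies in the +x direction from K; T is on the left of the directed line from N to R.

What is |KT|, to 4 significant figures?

52.30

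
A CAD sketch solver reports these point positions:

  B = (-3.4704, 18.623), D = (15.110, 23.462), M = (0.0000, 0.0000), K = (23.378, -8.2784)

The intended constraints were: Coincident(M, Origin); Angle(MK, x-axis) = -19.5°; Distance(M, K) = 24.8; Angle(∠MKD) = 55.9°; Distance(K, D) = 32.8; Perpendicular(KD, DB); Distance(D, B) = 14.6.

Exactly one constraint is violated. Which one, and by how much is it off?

Distance(D, B) = 14.6 — off by 4.60.

M = (0.00, 0.00) ✓; MK at -19.50° ✓; |MK| = 24.80 ✓; ∠MKD = 55.90° ✓; |KD| = 32.80 ✓; ∠(KD, DB) = 90.00° ✓; |DB| = 19.20 ✗.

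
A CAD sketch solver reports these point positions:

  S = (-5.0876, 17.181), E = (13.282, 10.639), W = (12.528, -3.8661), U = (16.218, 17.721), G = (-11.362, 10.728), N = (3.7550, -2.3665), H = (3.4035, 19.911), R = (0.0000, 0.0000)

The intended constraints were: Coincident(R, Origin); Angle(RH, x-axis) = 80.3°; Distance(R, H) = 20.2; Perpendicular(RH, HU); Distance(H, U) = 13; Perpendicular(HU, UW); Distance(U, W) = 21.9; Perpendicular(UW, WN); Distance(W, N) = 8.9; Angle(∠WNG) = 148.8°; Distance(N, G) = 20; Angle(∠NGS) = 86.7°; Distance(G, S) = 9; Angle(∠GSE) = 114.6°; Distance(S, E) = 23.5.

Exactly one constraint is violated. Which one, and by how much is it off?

Distance(S, E) = 23.5 — off by 4.00.

R = (0.00, 0.00) ✓; RH at 80.30° ✓; |RH| = 20.20 ✓; ∠(RH, HU) = 90.00° ✓; |HU| = 13.00 ✓; ∠(HU, UW) = 90.00° ✓; |UW| = 21.90 ✓; ∠(UW, WN) = 90.00° ✓; |WN| = 8.900 ✓; ∠WNG = 148.8° ✓; |NG| = 20.00 ✓; ∠NGS = 86.70° ✓; |GS| = 9.001 ✓; ∠GSE = 114.6° ✓; |SE| = 19.50 ✗.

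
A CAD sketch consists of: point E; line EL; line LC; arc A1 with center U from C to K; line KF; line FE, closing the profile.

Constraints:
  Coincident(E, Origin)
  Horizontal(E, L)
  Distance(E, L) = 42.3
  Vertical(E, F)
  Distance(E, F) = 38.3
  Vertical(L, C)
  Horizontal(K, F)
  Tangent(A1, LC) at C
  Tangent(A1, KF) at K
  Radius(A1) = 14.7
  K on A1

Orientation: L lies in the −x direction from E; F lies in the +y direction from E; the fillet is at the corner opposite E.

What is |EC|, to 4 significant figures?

48.44

E is at the origin; EL is horizontal with |EL| = 42.3 and L on the −x side, so L = (-42.30, 0.000). EF is vertical with |EF| = 38.3 and F on the +y side, so F = (0.000, 38.30). The virtual corner opposite E is at (-42.30, 38.30). The tangent condition forces UC to be normal to LC and tangency of A1 to KF means the radius UK is perpendicular to KF, with radius 14.7, so the center U sits 14.7 in from both sides at U = (-27.60, 23.60). That places the tangent points at C = (-42.30, 23.60) on LC and K = (-27.60, 38.30) on KF. Then |EC| = |C − E| = 48.44.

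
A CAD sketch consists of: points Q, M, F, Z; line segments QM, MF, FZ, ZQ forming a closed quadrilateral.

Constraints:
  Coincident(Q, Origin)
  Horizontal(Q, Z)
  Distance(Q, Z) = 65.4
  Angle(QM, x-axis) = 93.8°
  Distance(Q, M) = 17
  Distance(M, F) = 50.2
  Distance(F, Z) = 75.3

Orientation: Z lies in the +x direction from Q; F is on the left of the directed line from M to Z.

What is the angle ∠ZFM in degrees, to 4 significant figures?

62.62°

Q is at the origin; QZ is horizontal with |QZ| = 65.4 and Z in +x, so Z = (65.4, 0). QM runs at 93.8° with |QM| = 17.0, so M = (-1.127, 16.96). F is determined by |MF| = 50.2 and |FZ| = 75.3 together: it lies at the intersection of circle(M, 50.2) and circle(Z, 75.3). With |MZ| = 68.66, the foot of the radical line on MZ is 11.39 from M and the perpendicular offset is √(50.2² − 11.39²) = 48.89. Taking the left-of-MZ solution: F = (21.99, 61.53).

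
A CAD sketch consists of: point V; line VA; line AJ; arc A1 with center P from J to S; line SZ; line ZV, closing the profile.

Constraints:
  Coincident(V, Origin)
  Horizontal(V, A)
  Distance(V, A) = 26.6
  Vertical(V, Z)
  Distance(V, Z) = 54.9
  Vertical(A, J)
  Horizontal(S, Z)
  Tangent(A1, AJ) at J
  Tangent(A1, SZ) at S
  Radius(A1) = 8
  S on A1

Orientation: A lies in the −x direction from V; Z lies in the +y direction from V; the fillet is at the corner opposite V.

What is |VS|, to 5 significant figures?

57.965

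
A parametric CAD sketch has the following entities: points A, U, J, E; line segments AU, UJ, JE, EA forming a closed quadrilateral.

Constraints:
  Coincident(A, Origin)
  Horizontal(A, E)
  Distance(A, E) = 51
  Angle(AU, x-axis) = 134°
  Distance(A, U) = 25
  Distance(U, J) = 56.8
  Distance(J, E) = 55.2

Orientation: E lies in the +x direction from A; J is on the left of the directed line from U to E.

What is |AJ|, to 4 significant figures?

58.42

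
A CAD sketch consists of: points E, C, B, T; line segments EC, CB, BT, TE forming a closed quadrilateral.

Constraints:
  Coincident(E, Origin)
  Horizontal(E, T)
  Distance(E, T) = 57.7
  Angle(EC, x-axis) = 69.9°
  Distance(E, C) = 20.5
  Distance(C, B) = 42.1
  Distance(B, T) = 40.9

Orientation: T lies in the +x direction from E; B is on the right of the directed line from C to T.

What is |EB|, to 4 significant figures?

29.83

Checks: |CB| = 42.10 ✓; |BT| = 40.90 ✓.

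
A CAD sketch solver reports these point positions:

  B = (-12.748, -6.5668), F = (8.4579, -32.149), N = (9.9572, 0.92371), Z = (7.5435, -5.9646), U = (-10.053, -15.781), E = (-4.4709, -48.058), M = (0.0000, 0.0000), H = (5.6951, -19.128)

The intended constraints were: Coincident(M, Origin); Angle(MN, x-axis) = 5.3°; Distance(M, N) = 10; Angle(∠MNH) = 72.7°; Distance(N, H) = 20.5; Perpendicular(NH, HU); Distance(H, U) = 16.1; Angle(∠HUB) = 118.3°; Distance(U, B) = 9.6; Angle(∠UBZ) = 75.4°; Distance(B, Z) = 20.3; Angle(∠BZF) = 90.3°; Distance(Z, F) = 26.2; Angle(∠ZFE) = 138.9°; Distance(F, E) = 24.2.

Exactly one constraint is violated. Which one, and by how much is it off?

Distance(F, E) = 24.2 — off by 3.70.

M = (0.00, 0.00) ✓; MN at 5.300° ✓; |MN| = 10.00 ✓; ∠MNH = 72.70° ✓; |NH| = 20.50 ✓; ∠(NH, HU) = 90.00° ✓; |HU| = 16.10 ✓; ∠HUB = 118.3° ✓; |UB| = 9.600 ✓; ∠UBZ = 75.40° ✓; |BZ| = 20.30 ✓; ∠BZF = 90.30° ✓; |ZF| = 26.20 ✓; ∠ZFE = 138.9° ✓; |FE| = 20.50 ✗.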